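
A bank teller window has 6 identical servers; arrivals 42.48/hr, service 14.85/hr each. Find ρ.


ρ = λ/(cμ) = 42.48/(6·14.85) = 42.48/89.10 = 0.4768

Final: 0.4768


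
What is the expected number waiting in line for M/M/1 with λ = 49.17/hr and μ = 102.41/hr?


ρ = 49.17/102.41 = 0.4801
Lq = ρ²/(1−ρ) = 0.2305/0.5199 = 0.4434

Final: 0.4434


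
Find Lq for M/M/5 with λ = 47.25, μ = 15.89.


a = λ/μ = 2.9736; ρ = a/5 = 0.5947
P₀ = 0.048043
Lq = P₀·a^c·ρ / (c!·(1−ρ)²) = 0.048043·232.48213·0.5947/(120·0.16426)
= 0.33700

Final: 0.33700


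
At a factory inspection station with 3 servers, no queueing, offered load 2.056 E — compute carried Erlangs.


B(3,2.056) = 0.218870 (Erlang-B)
Carried load = a(1 − B) = 2.056·(1 − 0.218870) = 2.056·0.781130 = 1.6060 E

Final: 1.6060 Erlangs


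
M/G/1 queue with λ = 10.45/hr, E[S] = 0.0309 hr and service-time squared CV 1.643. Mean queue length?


ρ = λ·E[S] = 10.45·0.0309 = 0.3229
Lq = ρ²(1+C_s²)/(2(1−ρ)) = 0.1043·(1+1.643)/(2·0.6771)
= 0.1043·2.6430/1.3542 = 0.20350

Final: 0.20350


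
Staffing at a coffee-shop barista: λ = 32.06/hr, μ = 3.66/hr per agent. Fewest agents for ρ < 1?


Stability requires cμ > λ ⇔ c > λ/μ.
λ/μ = 32.06/3.66 = 8.7596
Minimum integer c = ⌊8.7596⌋ + 1 = 9
Check: 9·3.66 = 32.94 > 32.06, while 8·3.66 = 29.28 ≤ 32.06

Final: 9 servers


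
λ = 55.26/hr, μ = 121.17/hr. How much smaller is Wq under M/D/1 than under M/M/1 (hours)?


ρ = 55.26/121.17 = 0.4561
Wq(M/M/1) = ρ/(μ−λ) = 0.4561/65.91 = 0.006919 hr
Wq(M/D/1) = ρ/(2(μ−λ)) = 0.003460 hr
Savings = 0.006919 − 0.003460 = 0.003460 hr

Final: 0.003460 hr


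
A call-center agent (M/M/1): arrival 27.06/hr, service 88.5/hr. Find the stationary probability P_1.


ρ = 27.06/88.5 = 0.3058
P_n = (1−ρ)·ρ^n = (1 − 0.3058)·0.3058^1 = 0.6942·0.305763 = 0.212272

Final: 0.212272


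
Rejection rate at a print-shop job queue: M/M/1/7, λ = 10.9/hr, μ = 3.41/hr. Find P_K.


ρ = λ/μ = 10.9/3.41 = 3.1965
P_K = (1−ρ)ρ^K/(1−ρ^(K+1)) = (-2.1965·3409.610993)/(1 − 10898.756548)
= -7489.145554/-10897.756548 = 0.687219

Final: 0.687219


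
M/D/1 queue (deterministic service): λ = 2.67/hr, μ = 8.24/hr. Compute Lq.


ρ = 2.67/8.24 = 0.3240
M/D/1: Lq = ρ²/(2(1−ρ)) = 0.1050/(2·0.6760) = 0.07766

Final: 0.07766


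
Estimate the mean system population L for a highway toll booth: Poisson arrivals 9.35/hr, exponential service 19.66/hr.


ρ = λ/μ = 9.35/19.66 = 0.4756
L = ρ/(1−ρ) = 0.4756/(1 − 0.4756) = 0.4756/0.5244 = 0.9069

Final: 0.9069


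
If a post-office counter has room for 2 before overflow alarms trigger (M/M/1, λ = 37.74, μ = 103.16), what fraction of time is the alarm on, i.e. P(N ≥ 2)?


ρ = 37.74/103.16 = 0.3658
P(N ≥ n) = ρ^n = 0.3658^2 = 0.133839

Final: 0.133839


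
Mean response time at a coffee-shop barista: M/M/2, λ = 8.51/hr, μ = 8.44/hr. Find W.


a = 1.0083; ρ = 0.5041; P₀ = 0.329657
Lq = P₀·a^c·ρ/(c!(1−ρ)²) = 0.34360
Wq = Lq/λ = 0.34360/8.51 = 0.04038 hr
W = Wq + 1/μ = 0.04038 + 0.11848 = 0.15886 hr

Final: 0.15886 hr


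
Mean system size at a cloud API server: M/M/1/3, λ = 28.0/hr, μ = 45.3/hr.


ρ = 28.0/45.3 = 0.6181
L = ρ[1 − (K+1)ρ^K + Kρ^(K+1)] / [(1−ρ)(1−ρ^(K+1))]
Numerator: 0.6181·(1 − 4·0.236145 + 3·0.145962) = 0.304912
Denominator: (0.3819)·(0.854038) = 0.326156
L = 0.304912/0.326156 = 0.9349

Final: 0.9349


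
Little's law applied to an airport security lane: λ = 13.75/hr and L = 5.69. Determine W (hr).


W = L/λ = 5.69/13.75 = 0.4138 hr

Final: 0.4138 hr


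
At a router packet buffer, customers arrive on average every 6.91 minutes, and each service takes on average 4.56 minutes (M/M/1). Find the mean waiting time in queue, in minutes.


λ = 60/6.91 = 8.6831 /hr
μ = 60/4.56 = 13.1579 /hr
ρ = λ/μ = 8.6831/13.1579 = 0.6599
Wq = ρ/(μ−λ) = 0.6599/(13.1579−8.6831) = 0.14747 hr
In minutes: 0.14747·60 = 8.848 min

Final: 8.848 min


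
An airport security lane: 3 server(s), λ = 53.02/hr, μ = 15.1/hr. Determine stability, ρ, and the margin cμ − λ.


Total capacity cμ = 3·15.1 = 45.30/hr
ρ = λ/(cμ) = 53.02/45.30 = 1.1704
Stable ⇔ ρ < 1: NO
Spare capacity = cμ − λ = 45.30 − 53.02 = -7.72/hr

Final: ρ = 1.1704; unstable; margin = -7.72/hr


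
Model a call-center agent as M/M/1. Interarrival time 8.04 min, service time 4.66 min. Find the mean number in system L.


λ = 60/8.04 = 7.4627 /hr
μ = 60/4.66 = 12.8755 /hr
ρ = λ/μ = 7.4627/12.8755 = 0.5796
L = ρ/(1−ρ) = 0.5796/0.4204 = 1.3787

Final: 1.3787


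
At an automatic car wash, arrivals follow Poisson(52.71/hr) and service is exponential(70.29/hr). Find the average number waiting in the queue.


ρ = 52.71/70.29 = 0.7499
Lq = ρ²/(1−ρ) = 0.5623/0.2501 = 2.2484

Final: 2.2484


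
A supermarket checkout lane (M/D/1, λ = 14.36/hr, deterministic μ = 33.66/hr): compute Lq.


ρ = 14.36/33.66 = 0.4266
M/D/1: Lq = ρ²/(2(1−ρ)) = 0.1820/(2·0.5734) = 0.15871

Final: 0.15871


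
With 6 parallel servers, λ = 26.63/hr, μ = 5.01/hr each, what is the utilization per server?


ρ = λ/(cμ) = 26.63/(6·5.01) = 26.63/30.06 = 0.8859

Final: 0.8859


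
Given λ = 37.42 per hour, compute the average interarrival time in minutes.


Mean interarrival time = 1/λ = 1/37.42 hour = 0.02672 hour
In minutes: 0.02672 × 60 = 1.6034 min

Final: 1.6034 min


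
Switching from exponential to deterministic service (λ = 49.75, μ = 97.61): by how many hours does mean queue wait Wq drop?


ρ = 49.75/97.61 = 0.5097
Wq(M/M/1) = ρ/(μ−λ) = 0.5097/47.86 = 0.01065 hr
Wq(M/D/1) = ρ/(2(μ−λ)) = 0.005325 hr
Savings = 0.01065 − 0.005325 = 0.005325 hr

Final: 0.005325 hr


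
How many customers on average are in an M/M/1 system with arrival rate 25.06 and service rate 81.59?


ρ = λ/μ = 25.06/81.59 = 0.3071
L = ρ/(1−ρ) = 0.3071/(1 − 0.3071) = 0.3071/0.6929 = 0.4433

Final: 0.4433


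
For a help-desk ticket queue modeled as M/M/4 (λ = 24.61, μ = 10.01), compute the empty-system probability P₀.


a = λ/μ = 24.61/10.01 = 2.4585; ρ = a/c = 0.6146
Σ_{k=0}^{3} a^k/k! (terms k=0..3) = 1.00000 + 2.45854 + 3.02221 + 2.47675 = 8.95750
Tail: a^4/(4!(1−ρ)) = 36.53509/(24·0.3854) = 3.95027
P₀ = 1/(8.95750 + 3.95027) = 1/12.90777 = 0.077473

Final: 0.077473


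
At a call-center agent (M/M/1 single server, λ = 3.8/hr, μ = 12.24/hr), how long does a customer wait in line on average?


ρ = 3.8/12.24 = 0.3105
Wq = ρ/(μ−λ) = 0.3105/(12.24 − 3.8) = 0.3105/8.44 = 0.03678 hr

Final: 0.03678 hr


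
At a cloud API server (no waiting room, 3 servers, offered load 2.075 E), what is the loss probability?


B(c,a) = (a^c/c!) / Σ_{k=0}^{c} a^k/k!
a^3/3! = 1.489029
Σ terms (k=0..3): 1.00000 + 2.07500 + 2.15281 + 1.48903 = 6.716841
B = 1.489029/6.716841 = 0.221686

Final: 0.221686


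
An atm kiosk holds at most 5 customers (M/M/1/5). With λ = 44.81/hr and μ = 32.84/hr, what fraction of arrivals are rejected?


ρ = λ/μ = 44.81/32.84 = 1.3645
P_K = (1−ρ)ρ^K/(1−ρ^(K+1)) = (-0.3645·4.729976)/(1 − 6.454027)
= -1.724050/-5.454027 = 0.316106

Final: 0.316106


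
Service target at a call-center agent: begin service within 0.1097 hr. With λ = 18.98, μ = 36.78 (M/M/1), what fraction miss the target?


ρ = 18.98/36.78 = 0.5160
P(Wq > t) = ρ·e^{−(μ−λ)t} = 0.5160·e^{−1.9527}
= 0.5160·0.141896 = 0.073224

Final: 0.073224


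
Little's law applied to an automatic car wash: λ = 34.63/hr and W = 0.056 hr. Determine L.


L = λW = 34.63·0.056 = 1.9393

Final: 1.9393


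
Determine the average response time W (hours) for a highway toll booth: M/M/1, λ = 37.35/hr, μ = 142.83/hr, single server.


W = 1/(μ−λ) = 1/(142.83 − 37.35) = 1/105.48 = 0.009480 hr

Final: 0.009480 hr


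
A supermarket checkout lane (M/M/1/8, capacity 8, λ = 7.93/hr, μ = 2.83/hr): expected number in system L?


ρ = 7.93/2.83 = 2.8021
L = ρ[1 − (K+1)ρ^K + Kρ^(K+1)] / [(1−ρ)(1−ρ^(K+1))]
Numerator: 2.8021·(1 − 9·3800.966258 + 8·10650.764109) = 142903.690189
Denominator: (-1.8021)·(-10649.764109) = 19192.154402
L = 142903.690189/19192.154402 = 7.4459

Final: 7.4459


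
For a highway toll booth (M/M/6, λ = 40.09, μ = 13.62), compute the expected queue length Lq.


a = λ/μ = 2.9435; ρ = a/6 = 0.4906
P₀ = 0.051900
Lq = P₀·a^c·ρ / (c!·(1−ρ)²) = 0.051900·650.35980·0.4906/(720·0.25951)
= 0.08862

Final: 0.08862


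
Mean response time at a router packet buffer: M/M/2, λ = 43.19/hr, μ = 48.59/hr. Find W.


a = 0.8889; ρ = 0.4444; P₀ = 0.384626
Lq = P₀·a^c·ρ/(c!(1−ρ)²) = 0.21878
Wq = Lq/λ = 0.21878/43.19 = 0.005066 hr
W = Wq + 1/μ = 0.005066 + 0.02058 = 0.02565 hr

Final: 0.02565 hr


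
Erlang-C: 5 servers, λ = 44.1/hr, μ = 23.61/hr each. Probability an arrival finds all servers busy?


a = λ/μ = 1.8679; ρ = a/5 = 0.3736
P₀ = 0.153656 (from M/M/c formula)
C(c,a) = [a^c/(c!(1−ρ))]·P₀ = [22.73595/(120·0.6264)]·0.153656
= 0.30245·0.153656 = 0.046474

Final: 0.046474


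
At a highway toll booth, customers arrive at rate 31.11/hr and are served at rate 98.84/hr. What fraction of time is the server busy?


ρ = λ/μ = 31.11/98.84 = 0.3148

Final: 0.3148


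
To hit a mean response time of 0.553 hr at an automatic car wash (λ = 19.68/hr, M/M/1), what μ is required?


W = 1/(μ−λ) ⇒ μ − λ = 1/W = 1/0.553 = 1.8083
μ = λ + 1/W = 19.68 + 1.8083 = 21.4883 per hr

Final: 21.4883 /hr


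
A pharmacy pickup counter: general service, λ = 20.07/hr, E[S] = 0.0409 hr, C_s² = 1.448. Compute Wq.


ρ = λ·E[S] = 20.07·0.0409 = 0.8209
E[S²] = E[S]²(1+C_s²) = 0.0409²·(1+1.448) = 0.004095
Wq = λ·E[S²]/(2(1−ρ)) = 20.07·0.004095/(2·0.1791) = 0.22940 hr

Final: 0.22940 hr


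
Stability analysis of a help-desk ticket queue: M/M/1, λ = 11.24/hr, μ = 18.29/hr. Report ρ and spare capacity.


Total capacity cμ = 1·18.29 = 18.29/hr
ρ = λ/(cμ) = 11.24/18.29 = 0.6145
Stable ⇔ ρ < 1: YES
Spare capacity = cμ − λ = 18.29 − 11.24 = 7.05/hr

Final: ρ = 0.6145; stable; margin = 7.05/hr


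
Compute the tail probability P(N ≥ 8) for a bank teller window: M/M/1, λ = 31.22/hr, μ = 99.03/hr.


ρ = 31.22/99.03 = 0.3153
P(N ≥ n) = ρ^n = 0.3153^8 = 0.00009757

Final: 0.00009757


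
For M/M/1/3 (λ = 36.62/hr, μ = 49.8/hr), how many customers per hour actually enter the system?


ρ = 0.7353; P_K = (1−ρ)ρ^3/(1−ρ^4) = 0.148716
λ_eff = λ(1 − P_K) = 36.62·(1 − 0.148716) = 36.62·0.851284 = 31.1740 /hr

Final: 31.1740 /hr


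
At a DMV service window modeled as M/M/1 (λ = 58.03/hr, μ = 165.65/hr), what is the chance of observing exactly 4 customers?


ρ = 58.03/165.65 = 0.3503
P_n = (1−ρ)·ρ^n = (1 − 0.3503)·0.3503^4 = 0.6497·0.015061 = 0.009785

Final: 0.009785


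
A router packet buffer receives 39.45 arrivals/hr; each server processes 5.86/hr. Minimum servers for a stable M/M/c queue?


Stability requires cμ > λ ⇔ c > λ/μ.
λ/μ = 39.45/5.86 = 6.7321
Minimum integer c = ⌊6.7321⌋ + 1 = 7
Check: 7·5.86 = 41.02 > 39.45, while 6·5.86 = 35.16 ≤ 39.45

Final: 7 servers


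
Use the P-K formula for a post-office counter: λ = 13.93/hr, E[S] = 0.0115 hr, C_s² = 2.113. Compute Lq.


ρ = λ·E[S] = 13.93·0.0115 = 0.1602
Lq = ρ²(1+C_s²)/(2(1−ρ)) = 0.02566·(1+2.113)/(2·0.8398)
= 0.02566·3.1130/1.6796 = 0.04756

Final: 0.04756


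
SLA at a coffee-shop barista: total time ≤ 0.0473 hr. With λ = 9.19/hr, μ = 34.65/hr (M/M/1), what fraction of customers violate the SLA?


W ~ Exponential(μ−λ) for M/M/1.
μ − λ = 34.65 − 9.19 = 25.4600
P(W > t) = e^{−(μ−λ)t} = e^{−1.2043} = 0.299914

Final: 0.299914


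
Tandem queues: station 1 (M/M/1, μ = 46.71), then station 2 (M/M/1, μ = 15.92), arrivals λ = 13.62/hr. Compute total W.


Each node sees arrival rate λ = 13.62/hr (tandem ⇒ throughput preserved).
W₁ = 1/(μ₁−λ) = 1/(46.71−13.62) = 0.03022 hr
W₂ = 1/(μ₂−λ) = 1/(15.92−13.62) = 0.43478 hr
W_total = W₁ + W₂ = 0.03022 + 0.43478 = 0.46500 hr

Final: 0.46500 hr


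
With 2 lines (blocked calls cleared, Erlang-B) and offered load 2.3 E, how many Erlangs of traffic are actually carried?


B(2,2.3) = 0.444912 (Erlang-B)
Carried load = a(1 − B) = 2.3·(1 − 0.444912) = 2.3·0.555088 = 1.2767 E

Final: 1.2767 Erlangs


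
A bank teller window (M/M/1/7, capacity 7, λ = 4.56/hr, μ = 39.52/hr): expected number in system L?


ρ = 4.56/39.52 = 0.1154
L = ρ[1 − (K+1)ρ^K + Kρ^(K+1)] / [(1−ρ)(1−ρ^(K+1))]
Numerator: 0.1154·(1 − 8·0.0000002723 + 7·0.00000003142) = 0.115384
Denominator: (0.8846)·(1.000000) = 0.884615
L = 0.115384/0.884615 = 0.1304

Final: 0.1304


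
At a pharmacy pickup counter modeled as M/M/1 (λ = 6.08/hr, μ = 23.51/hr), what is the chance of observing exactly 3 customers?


ρ = 6.08/23.51 = 0.2586
P_n = (1−ρ)·ρ^n = (1 − 0.2586)·0.2586^3 = 0.7414·0.017296 = 0.012823

Final: 0.012823


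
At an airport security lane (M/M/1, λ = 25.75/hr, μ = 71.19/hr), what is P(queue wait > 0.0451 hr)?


ρ = 25.75/71.19 = 0.3617
P(Wq > t) = ρ·e^{−(μ−λ)t} = 0.3617·e^{−2.0493}
= 0.3617·0.128819 = 0.046595

Final: 0.046595


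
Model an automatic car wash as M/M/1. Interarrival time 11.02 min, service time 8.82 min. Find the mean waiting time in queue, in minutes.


λ = 60/11.02 = 5.4446 /hr
μ = 60/8.82 = 6.8027 /hr
ρ = λ/μ = 5.4446/6.8027 = 0.8004
Wq = ρ/(μ−λ) = 0.8004/(6.8027−5.4446) = 0.58934 hr
In minutes: 0.58934·60 = 35.360 min

Final: 35.360 min


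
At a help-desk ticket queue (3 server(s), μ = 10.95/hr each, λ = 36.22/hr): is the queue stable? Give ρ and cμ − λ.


Total capacity cμ = 3·10.95 = 32.85/hr
ρ = λ/(cμ) = 36.22/32.85 = 1.1026
Stable ⇔ ρ < 1: NO
Spare capacity = cμ − λ = 32.85 − 36.22 = -3.37/hr

Final: ρ = 1.1026; unstable; margin = -3.37/hr


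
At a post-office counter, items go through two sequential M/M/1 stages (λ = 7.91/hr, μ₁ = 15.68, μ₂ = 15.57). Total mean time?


Each node sees arrival rate λ = 7.91/hr (tandem ⇒ throughput preserved).
W₁ = 1/(μ₁−λ) = 1/(15.68−7.91) = 0.12870 hr
W₂ = 1/(μ₂−λ) = 1/(15.57−7.91) = 0.13055 hr
W_total = W₁ + W₂ = 0.12870 + 0.13055 = 0.25925 hr

Final: 0.25925 hr


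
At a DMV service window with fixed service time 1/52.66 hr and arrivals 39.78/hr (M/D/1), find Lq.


ρ = 39.78/52.66 = 0.7554
M/D/1: Lq = ρ²/(2(1−ρ)) = 0.5706/(2·0.2446) = 1.16655

Final: 1.16655


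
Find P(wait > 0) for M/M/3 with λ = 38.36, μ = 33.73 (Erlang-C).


a = λ/μ = 1.1373; ρ = a/3 = 0.3791
P₀ = 0.314586 (from M/M/c formula)
C(c,a) = [a^c/(c!(1−ρ))]·P₀ = [1.47091/(6·0.6209)]·0.314586
= 0.39483·0.314586 = 0.124207

Final: 0.124207


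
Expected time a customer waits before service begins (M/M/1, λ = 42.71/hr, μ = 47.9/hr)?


ρ = 42.71/47.9 = 0.8916
Wq = ρ/(μ−λ) = 0.8916/(47.9 − 42.71) = 0.8916/5.19 = 0.1718 hr

Final: 0.1718 hr


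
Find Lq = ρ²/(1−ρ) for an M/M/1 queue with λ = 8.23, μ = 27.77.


ρ = 8.23/27.77 = 0.2964
Lq = ρ²/(1−ρ) = 0.08783/0.7036 = 0.1248

Final: 0.1248


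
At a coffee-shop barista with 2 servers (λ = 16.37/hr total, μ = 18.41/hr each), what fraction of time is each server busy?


ρ = λ/(cμ) = 16.37/(2·18.41) = 16.37/36.82 = 0.4446

Final: 0.4446


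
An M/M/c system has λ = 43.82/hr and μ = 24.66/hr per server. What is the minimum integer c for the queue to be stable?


Stability requires cμ > λ ⇔ c > λ/μ.
λ/μ = 43.82/24.66 = 1.7770
Minimum integer c = ⌊1.7770⌋ + 1 = 2
Check: 2·24.66 = 49.32 > 43.82, while 1·24.66 = 24.66 ≤ 43.82

Final: 2 servers


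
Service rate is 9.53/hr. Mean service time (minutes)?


Mean service time = 1/μ = 1/9.53 hour = 0.10493 hour
In minutes: 0.10493 × 60 = 6.2959 min

Final: 6.2959 min


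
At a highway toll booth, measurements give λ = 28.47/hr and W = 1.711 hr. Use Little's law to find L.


L = λW = 28.47·1.711 = 48.7122

Final: 48.7122


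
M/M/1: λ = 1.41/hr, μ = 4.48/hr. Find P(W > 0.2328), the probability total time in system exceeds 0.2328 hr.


W ~ Exponential(μ−λ) for M/M/1.
μ − λ = 4.48 − 1.41 = 3.0700
P(W > t) = e^{−(μ−λ)t} = e^{−0.7147} = 0.489341

Final: 0.489341


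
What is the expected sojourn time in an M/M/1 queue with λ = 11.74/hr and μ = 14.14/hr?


W = 1/(μ−λ) = 1/(14.14 − 11.74) = 1/2.40 = 0.4167 hr

Final: 0.4167 hr


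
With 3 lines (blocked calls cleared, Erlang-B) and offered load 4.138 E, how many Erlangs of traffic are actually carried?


B(3,4.138) = 0.462947 (Erlang-B)
Carried load = a(1 − B) = 4.138·(1 − 0.462947) = 4.138·0.537053 = 2.2223 E

Final: 2.2223 Erlangs


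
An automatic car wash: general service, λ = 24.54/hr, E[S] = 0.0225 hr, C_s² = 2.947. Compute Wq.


ρ = λ·E[S] = 24.54·0.0225 = 0.5521
E[S²] = E[S]²(1+C_s²) = 0.0225²·(1+2.947) = 0.001998
Wq = λ·E[S²]/(2(1−ρ)) = 24.54·0.001998/(2·0.4479) = 0.05474 hr

Final: 0.05474 hr


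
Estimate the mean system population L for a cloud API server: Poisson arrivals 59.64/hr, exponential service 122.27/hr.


ρ = λ/μ = 59.64/122.27 = 0.4878
L = ρ/(1−ρ) = 0.4878/(1 − 0.4878) = 0.4878/0.5122 = 0.9523

Final: 0.9523


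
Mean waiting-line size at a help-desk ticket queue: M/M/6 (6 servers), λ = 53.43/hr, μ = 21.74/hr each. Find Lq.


a = λ/μ = 2.4577; ρ = a/6 = 0.4096
P₀ = 0.085195
Lq = P₀·a^c·ρ / (c!·(1−ρ)²) = 0.085195·220.37068·0.4096/(720·0.34856)
= 0.03064

Final: 0.03064


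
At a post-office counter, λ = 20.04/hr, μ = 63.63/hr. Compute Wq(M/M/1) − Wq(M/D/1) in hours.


ρ = 20.04/63.63 = 0.3149
Wq(M/M/1) = ρ/(μ−λ) = 0.3149/43.59 = 0.007225 hr
Wq(M/D/1) = ρ/(2(μ−λ)) = 0.003613 hr
Savings = 0.007225 − 0.003613 = 0.003613 hr

Final: 0.003613 hr


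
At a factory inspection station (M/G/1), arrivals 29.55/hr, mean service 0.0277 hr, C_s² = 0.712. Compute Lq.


ρ = λ·E[S] = 29.55·0.0277 = 0.8185
Lq = ρ²(1+C_s²)/(2(1−ρ)) = 0.6700·(1+0.712)/(2·0.1815)
= 0.6700·1.7120/0.3629 = 3.16050

Final: 3.16050


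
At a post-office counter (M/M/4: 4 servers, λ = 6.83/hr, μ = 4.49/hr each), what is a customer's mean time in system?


a = 1.5212; ρ = 0.3803; P₀ = 0.216228
Lq = P₀·a^c·ρ/(c!(1−ρ)²) = 0.04777
Wq = Lq/λ = 0.04777/6.83 = 0.006994 hr
W = Wq + 1/μ = 0.006994 + 0.22272 = 0.22971 hr

Final: 0.22971 hr


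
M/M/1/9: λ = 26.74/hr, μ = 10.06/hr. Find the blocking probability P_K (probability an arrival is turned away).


ρ = λ/μ = 26.74/10.06 = 2.6581
P_K = (1−ρ)ρ^K/(1−ρ^(K+1)) = (-1.6581·6623.244688)/(1 − 17604.926736)
= -10981.682048/-17603.926736 = 0.623820

Final: 0.623820


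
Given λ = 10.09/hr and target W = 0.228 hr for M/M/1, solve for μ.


W = 1/(μ−λ) ⇒ μ − λ = 1/W = 1/0.228 = 4.3860
μ = λ + 1/W = 10.09 + 4.3860 = 14.4760 per hr

Final: 14.4760 /hr


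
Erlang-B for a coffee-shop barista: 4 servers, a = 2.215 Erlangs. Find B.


B(c,a) = (a^c/c!) / Σ_{k=0}^{c} a^k/k!
a^4/4! = 1.002960
Σ terms (k=0..4): 1.00000 + 2.21500 + 2.45311 + 1.81121 + 1.00296 = 8.482287
B = 1.002960/8.482287 = 0.118242

Final: 0.118242


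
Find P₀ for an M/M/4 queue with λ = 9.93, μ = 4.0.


a = λ/μ = 9.93/4.0 = 2.4825; ρ = a/c = 0.6206
Σ_{k=0}^{3} a^k/k! (terms k=0..3) = 1.00000 + 2.48250 + 3.08140 + 2.54986 = 9.11376
Tail: a^4/(4!(1−ρ)) = 37.98018/(24·0.3794) = 4.17135
P₀ = 1/(9.11376 + 4.17135) = 1/13.28512 = 0.075272

Final: 0.075272


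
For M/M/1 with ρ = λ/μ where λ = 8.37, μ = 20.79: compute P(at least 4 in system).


ρ = 8.37/20.79 = 0.4026
P(N ≥ n) = ρ^n = 0.4026^4 = 0.026271

Final: 0.026271


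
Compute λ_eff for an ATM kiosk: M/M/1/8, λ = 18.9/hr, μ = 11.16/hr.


ρ = 1.6935; P_K = (1−ρ)ρ^8/(1−ρ^9) = 0.413129
λ_eff = λ(1 − P_K) = 18.9·(1 − 0.413129) = 18.9·0.586871 = 11.0919 /hr

Final: 11.0919 /hr


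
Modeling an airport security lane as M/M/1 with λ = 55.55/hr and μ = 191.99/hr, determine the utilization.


ρ = λ/μ = 55.55/191.99 = 0.2893

Final: 0.2893


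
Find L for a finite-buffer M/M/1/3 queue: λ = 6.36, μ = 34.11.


ρ = 6.36/34.11 = 0.1865
L = ρ[1 − (K+1)ρ^K + Kρ^(K+1)] / [(1−ρ)(1−ρ^(K+1))]
Numerator: 0.1865·(1 − 4·0.006482 + 3·0.001209) = 0.182297
Denominator: (0.8135)·(0.998791) = 0.812561
L = 0.182297/0.812561 = 0.2243

Final: 0.2243


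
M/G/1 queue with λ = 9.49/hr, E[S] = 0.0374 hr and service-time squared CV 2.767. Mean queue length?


ρ = λ·E[S] = 9.49·0.0374 = 0.3549
Lq = ρ²(1+C_s²)/(2(1−ρ)) = 0.1260·(1+2.767)/(2·0.6451)
= 0.1260·3.7670/1.2901 = 0.36782

Final: 0.36782


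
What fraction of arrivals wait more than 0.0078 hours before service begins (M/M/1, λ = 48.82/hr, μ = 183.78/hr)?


ρ = 48.82/183.78 = 0.2656
P(Wq > t) = ρ·e^{−(μ−λ)t} = 0.2656·e^{−1.0527}
= 0.2656·0.348998 = 0.092709

Final: 0.092709


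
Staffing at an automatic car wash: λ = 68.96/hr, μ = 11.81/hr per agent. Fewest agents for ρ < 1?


Stability requires cμ > λ ⇔ c > λ/μ.
λ/μ = 68.96/11.81 = 5.8391
Minimum integer c = ⌊5.8391⌋ + 1 = 6
Check: 6·11.81 = 70.86 > 68.96, while 5·11.81 = 59.05 ≤ 68.96

Final: 6 servers


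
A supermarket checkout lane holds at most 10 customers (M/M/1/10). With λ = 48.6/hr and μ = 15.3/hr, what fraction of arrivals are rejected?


ρ = λ/μ = 48.6/15.3 = 3.1765
P_K = (1−ρ)ρ^K/(1−ρ^(K+1)) = (-2.1765·104579.939065)/(1 − 332195.100560)
= -227615.161495/-332194.100560 = 0.685187

Final: 0.685187


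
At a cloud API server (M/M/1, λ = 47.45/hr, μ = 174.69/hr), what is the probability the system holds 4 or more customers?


ρ = 47.45/174.69 = 0.2716
P(N ≥ n) = ρ^n = 0.2716^4 = 0.005443

Final: 0.005443


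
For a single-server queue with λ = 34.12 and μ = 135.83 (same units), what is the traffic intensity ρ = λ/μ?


ρ = λ/μ = 34.12/135.83 = 0.2512

Final: 0.2512


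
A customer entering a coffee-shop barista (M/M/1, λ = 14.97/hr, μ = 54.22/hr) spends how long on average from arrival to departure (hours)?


W = 1/(μ−λ) = 1/(54.22 − 14.97) = 1/39.25 = 0.02548 hr

Final: 0.02548 hr


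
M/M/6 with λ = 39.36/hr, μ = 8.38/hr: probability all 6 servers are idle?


a = λ/μ = 39.36/8.38 = 4.6969; ρ = a/c = 0.7828
Σ_{k=0}^{5} a^k/k! (terms k=0..5) = 1.00000 + 4.69690 + 11.03042 + 17.26959 + 20.27837 + 19.04908 = 73.32436
Tail: a^6/(6!(1−ρ)) = 10736.59143/(720·0.2172) = 68.66044
P₀ = 1/(73.32436 + 68.66044) = 1/141.98480 = 0.007043

Final: 0.007043


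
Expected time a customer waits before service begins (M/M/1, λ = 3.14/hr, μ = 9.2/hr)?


ρ = 3.14/9.2 = 0.3413
Wq = ρ/(μ−λ) = 0.3413/(9.2 − 3.14) = 0.3413/6.06 = 0.05632 hr

Final: 0.05632 hr


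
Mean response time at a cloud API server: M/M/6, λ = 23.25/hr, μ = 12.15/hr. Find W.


a = 1.9136; ρ = 0.3189; P₀ = 0.147384
Lq = P₀·a^c·ρ/(c!(1−ρ)²) = 0.006911
Wq = Lq/λ = 0.006911/23.25 = 0.0002972 hr
W = Wq + 1/μ = 0.0002972 + 0.08230 = 0.08260 hr

Final: 0.08260 hr


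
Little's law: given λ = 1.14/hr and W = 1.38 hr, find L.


L = λW = 1.14·1.38 = 1.5732

Final: 1.5732


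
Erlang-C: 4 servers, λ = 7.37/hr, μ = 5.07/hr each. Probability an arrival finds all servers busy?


a = λ/μ = 1.4536; ρ = a/4 = 0.3634
P₀ = 0.231782 (from M/M/c formula)
C(c,a) = [a^c/(c!(1−ρ))]·P₀ = [4.46517/(24·0.6366)]·0.231782
= 0.29226·0.231782 = 0.067740

Final: 0.067740


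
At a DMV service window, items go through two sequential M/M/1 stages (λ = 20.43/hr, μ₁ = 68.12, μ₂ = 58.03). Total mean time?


Each node sees arrival rate λ = 20.43/hr (tandem ⇒ throughput preserved).
W₁ = 1/(μ₁−λ) = 1/(68.12−20.43) = 0.02097 hr
W₂ = 1/(μ₂−λ) = 1/(58.03−20.43) = 0.02660 hr
W_total = W₁ + W₂ = 0.02097 + 0.02660 = 0.04756 hr

Final: 0.04756 hr


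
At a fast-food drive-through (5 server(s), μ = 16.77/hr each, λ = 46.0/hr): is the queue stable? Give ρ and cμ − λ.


Total capacity cμ = 5·16.77 = 83.85/hr
ρ = λ/(cμ) = 46.0/83.85 = 0.5486
Stable ⇔ ρ < 1: YES
Spare capacity = cμ − λ = 83.85 − 46.0 = 37.85/hr

Final: ρ = 0.5486; stable; margin = 37.85/hr


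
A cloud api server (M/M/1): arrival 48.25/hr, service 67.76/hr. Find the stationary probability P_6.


ρ = 48.25/67.76 = 0.7121
P_n = (1−ρ)·ρ^n = (1 − 0.7121)·0.7121^6 = 0.2879·0.130360 = 0.037534

Final: 0.037534


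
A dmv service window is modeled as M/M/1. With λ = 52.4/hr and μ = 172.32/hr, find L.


ρ = λ/μ = 52.4/172.32 = 0.3041
L = ρ/(1−ρ) = 0.3041/(1 − 0.3041) = 0.3041/0.6959 = 0.4370

Final: 0.4370


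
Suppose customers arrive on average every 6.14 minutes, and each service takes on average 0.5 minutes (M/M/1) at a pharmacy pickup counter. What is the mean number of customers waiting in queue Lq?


λ = 60/6.14 = 9.7720 /hr
μ = 60/0.5 = 120.0000 /hr
ρ = λ/μ = 9.7720/120.0000 = 0.08143
Lq = ρ²/(1−ρ) = 0.006631/0.9186 = 0.007219

Final: 0.007219


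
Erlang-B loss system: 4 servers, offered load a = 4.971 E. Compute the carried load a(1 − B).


B(4,4.971) = 0.396045 (Erlang-B)
Carried load = a(1 − B) = 4.971·(1 − 0.396045) = 4.971·0.603955 = 3.0023 E

Final: 3.0023 Erlangs


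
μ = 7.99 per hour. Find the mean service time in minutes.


Mean service time = 1/μ = 1/7.99 hour = 0.12516 hour
In minutes: 0.12516 × 60 = 7.5094 min

Final: 7.5094 min


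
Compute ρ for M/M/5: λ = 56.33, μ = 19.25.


ρ = λ/(cμ) = 56.33/(5·19.25) = 56.33/96.25 = 0.5852

Final: 0.5852


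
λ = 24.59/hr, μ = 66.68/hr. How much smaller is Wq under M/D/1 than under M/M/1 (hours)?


ρ = 24.59/66.68 = 0.3688
Wq(M/M/1) = ρ/(μ−λ) = 0.3688/42.09 = 0.008762 hr
Wq(M/D/1) = ρ/(2(μ−λ)) = 0.004381 hr
Savings = 0.008762 − 0.004381 = 0.004381 hr

Final: 0.004381 hr


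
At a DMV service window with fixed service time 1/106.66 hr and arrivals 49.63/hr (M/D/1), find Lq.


ρ = 49.63/106.66 = 0.4653
M/D/1: Lq = ρ²/(2(1−ρ)) = 0.2165/(2·0.5347) = 0.20247

Final: 0.20247


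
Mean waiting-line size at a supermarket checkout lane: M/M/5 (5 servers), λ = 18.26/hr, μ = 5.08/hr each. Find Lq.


a = λ/μ = 3.5945; ρ = a/5 = 0.7189
P₀ = 0.022968
Lq = P₀·a^c·ρ / (c!·(1−ρ)²) = 0.022968·600.04705·0.7189/(120·0.07902)
= 1.04487

Final: 1.04487


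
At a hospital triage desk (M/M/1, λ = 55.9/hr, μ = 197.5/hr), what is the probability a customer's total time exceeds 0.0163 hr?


W ~ Exponential(μ−λ) for M/M/1.
μ − λ = 197.5 − 55.9 = 141.6000
P(W > t) = e^{−(μ−λ)t} = e^{−2.3081} = 0.099452

Final: 0.099452


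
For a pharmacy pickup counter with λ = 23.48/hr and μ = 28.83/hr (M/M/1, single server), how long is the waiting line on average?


ρ = 23.48/28.83 = 0.8144
Lq = ρ²/(1−ρ) = 0.6633/0.1856 = 3.5744

Final: 3.5744


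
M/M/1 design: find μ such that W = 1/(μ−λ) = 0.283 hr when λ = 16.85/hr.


W = 1/(μ−λ) ⇒ μ − λ = 1/W = 1/0.283 = 3.5336
μ = λ + 1/W = 16.85 + 3.5336 = 20.3836 per hr

Final: 20.3836 /hr


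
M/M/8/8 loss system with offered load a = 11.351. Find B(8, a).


B(c,a) = (a^c/c!) / Σ_{k=0}^{c} a^k/k!
a^8/8! = 6835.219505
Σ terms (k=0..8): 1.00000 + 11.35100 + 64.42260 + 243.75365 + 691.71191 + 1570.32438 + 2970.79200 + 4817.35143 + 6835.21950 = 17205.926462
B = 6835.219505/17205.926462 = 0.397260

Final: 0.397260


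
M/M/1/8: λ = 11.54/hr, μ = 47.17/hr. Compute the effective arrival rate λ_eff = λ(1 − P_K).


ρ = 0.2446; P_K = (1−ρ)ρ^8/(1−ρ^9) = 0.000009693
λ_eff = λ(1 − P_K) = 11.54·(1 − 0.000009693) = 11.54·0.999990 = 11.5399 /hr

Final: 11.5399 /hr


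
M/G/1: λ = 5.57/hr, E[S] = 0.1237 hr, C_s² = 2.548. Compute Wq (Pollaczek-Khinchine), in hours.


ρ = λ·E[S] = 5.57·0.1237 = 0.6890
E[S²] = E[S]²(1+C_s²) = 0.1237²·(1+2.548) = 0.054290
Wq = λ·E[S²]/(2(1−ρ)) = 5.57·0.054290/(2·0.3110) = 0.48618 hr

Final: 0.48618 hr


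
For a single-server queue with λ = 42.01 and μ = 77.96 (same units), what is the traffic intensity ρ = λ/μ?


ρ = λ/μ = 42.01/77.96 = 0.5389

Final: 0.5389


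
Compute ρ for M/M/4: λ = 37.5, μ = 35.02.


ρ = λ/(cμ) = 37.5/(4·35.02) = 37.5/140.08 = 0.2677

Final: 0.2677


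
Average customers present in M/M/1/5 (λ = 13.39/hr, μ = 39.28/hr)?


ρ = 13.39/39.28 = 0.3409
L = ρ[1 − (K+1)ρ^K + Kρ^(K+1)] / [(1−ρ)(1−ρ^(K+1))]
Numerator: 0.3409·(1 − 6·0.004603 + 5·0.001569) = 0.334146
Denominator: (0.6591)·(0.998431) = 0.658080
L = 0.334146/0.658080 = 0.5078

Final: 0.5078


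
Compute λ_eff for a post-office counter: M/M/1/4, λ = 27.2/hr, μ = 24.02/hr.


ρ = 1.1324; P_K = (1−ρ)ρ^4/(1−ρ^5) = 0.252540
λ_eff = λ(1 − P_K) = 27.2·(1 − 0.252540) = 27.2·0.747460 = 20.3309 /hr

Final: 20.3309 /hr


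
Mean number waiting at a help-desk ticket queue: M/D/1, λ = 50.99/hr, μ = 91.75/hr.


ρ = 50.99/91.75 = 0.5557
M/D/1: Lq = ρ²/(2(1−ρ)) = 0.3089/(2·0.4443) = 0.34762

Final: 0.34762


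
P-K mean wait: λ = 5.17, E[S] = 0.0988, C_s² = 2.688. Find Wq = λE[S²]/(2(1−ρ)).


ρ = λ·E[S] = 5.17·0.0988 = 0.5108
E[S²] = E[S]²(1+C_s²) = 0.0988²·(1+2.688) = 0.036000
Wq = λ·E[S²]/(2(1−ρ)) = 5.17·0.036000/(2·0.4892) = 0.19023 hr

Final: 0.19023 hr


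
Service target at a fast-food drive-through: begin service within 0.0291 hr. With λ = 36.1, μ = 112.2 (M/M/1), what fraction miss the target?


ρ = 36.1/112.2 = 0.3217
P(Wq > t) = ρ·e^{−(μ−λ)t} = 0.3217·e^{−2.2145}
= 0.3217·0.109207 = 0.035137

Final: 0.035137


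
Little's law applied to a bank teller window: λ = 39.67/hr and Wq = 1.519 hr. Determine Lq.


Lq = λWq = 39.67·1.519 = 60.2587

Final: 60.2587


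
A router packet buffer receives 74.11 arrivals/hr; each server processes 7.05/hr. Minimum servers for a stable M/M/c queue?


Stability requires cμ > λ ⇔ c > λ/μ.
λ/μ = 74.11/7.05 = 10.5121
Minimum integer c = ⌊10.5121⌋ + 1 = 11
Check: 11·7.05 = 77.55 > 74.11, while 10·7.05 = 70.50 ≤ 74.11

Final: 11 servers


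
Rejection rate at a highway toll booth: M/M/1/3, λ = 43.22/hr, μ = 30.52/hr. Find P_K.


ρ = λ/μ = 43.22/30.52 = 1.4161
P_K = (1−ρ)ρ^K/(1−ρ^(K+1)) = (-0.4161·2.839885)/(1 − 4.021619)
= -1.181734/-3.021619 = 0.391093

Final: 0.391093


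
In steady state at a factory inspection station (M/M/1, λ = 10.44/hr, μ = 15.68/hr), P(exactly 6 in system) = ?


ρ = 10.44/15.68 = 0.6658
P_n = (1−ρ)·ρ^n = (1 − 0.6658)·0.6658^6 = 0.3342·0.087122 = 0.029115

Final: 0.029115


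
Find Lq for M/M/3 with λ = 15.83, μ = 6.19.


a = λ/μ = 2.5574; ρ = a/3 = 0.8525
P₀ = 0.038881
Lq = P₀·a^c·ρ / (c!·(1−ρ)²) = 0.038881·16.72518·0.8525/(6·0.02177)
= 4.24374

Final: 4.24374


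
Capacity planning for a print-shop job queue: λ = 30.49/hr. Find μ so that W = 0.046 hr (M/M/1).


W = 1/(μ−λ) ⇒ μ − λ = 1/W = 1/0.046 = 21.7391
μ = λ + 1/W = 30.49 + 21.7391 = 52.2291 per hr

Final: 52.2291 /hr


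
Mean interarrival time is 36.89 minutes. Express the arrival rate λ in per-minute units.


λ = 1/(interarrival time) in consistent units.
1 minute = 1 min, so λ = 1/36.89 = 0.02711 per minute

Final: 0.02711 /min


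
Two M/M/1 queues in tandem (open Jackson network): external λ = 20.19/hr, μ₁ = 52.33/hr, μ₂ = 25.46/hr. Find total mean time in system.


Each node sees arrival rate λ = 20.19/hr (tandem ⇒ throughput preserved).
W₁ = 1/(μ₁−λ) = 1/(52.33−20.19) = 0.03111 hr
W₂ = 1/(μ₂−λ) = 1/(25.46−20.19) = 0.18975 hr
W_total = W₁ + W₂ = 0.03111 + 0.18975 = 0.22087 hr

Final: 0.22087 hr


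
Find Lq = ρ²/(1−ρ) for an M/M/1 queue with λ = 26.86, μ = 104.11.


ρ = 26.86/104.11 = 0.2580
Lq = ρ²/(1−ρ) = 0.06656/0.7420 = 0.08971

Final: 0.08971


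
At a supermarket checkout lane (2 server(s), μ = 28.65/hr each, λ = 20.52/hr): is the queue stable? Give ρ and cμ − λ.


Total capacity cμ = 2·28.65 = 57.30/hr
ρ = λ/(cμ) = 20.52/57.30 = 0.3581
Stable ⇔ ρ < 1: YES
Spare capacity = cμ − λ = 57.30 − 20.52 = 36.78/hr

Final: ρ = 0.3581; stable; margin = 36.78/hr


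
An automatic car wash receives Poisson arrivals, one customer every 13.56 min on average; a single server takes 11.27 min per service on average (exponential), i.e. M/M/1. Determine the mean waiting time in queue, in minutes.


λ = 60/13.56 = 4.4248 /hr
μ = 60/11.27 = 5.3239 /hr
ρ = λ/μ = 4.4248/5.3239 = 0.8311
Wq = ρ/(μ−λ) = 0.8311/(5.3239−4.4248) = 0.92440 hr
In minutes: 0.92440·60 = 55.464 min

Final: 55.464 min


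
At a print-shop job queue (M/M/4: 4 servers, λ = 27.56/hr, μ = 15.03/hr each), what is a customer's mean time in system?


a = 1.8337; ρ = 0.4584; P₀ = 0.155954
Lq = P₀·a^c·ρ/(c!(1−ρ)²) = 0.11481
Wq = Lq/λ = 0.11481/27.56 = 0.004166 hr
W = Wq + 1/μ = 0.004166 + 0.06653 = 0.07070 hr

Final: 0.07070 hr


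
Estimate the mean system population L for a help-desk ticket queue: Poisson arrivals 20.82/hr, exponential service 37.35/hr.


ρ = λ/μ = 20.82/37.35 = 0.5574
L = ρ/(1−ρ) = 0.5574/(1 − 0.5574) = 0.5574/0.4426 = 1.2595

Final: 1.2595


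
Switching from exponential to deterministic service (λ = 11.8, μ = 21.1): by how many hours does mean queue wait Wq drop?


ρ = 11.8/21.1 = 0.5592
Wq(M/M/1) = ρ/(μ−λ) = 0.5592/9.30 = 0.06013 hr
Wq(M/D/1) = ρ/(2(μ−λ)) = 0.03007 hr
Savings = 0.06013 − 0.03007 = 0.03007 hr

Final: 0.03007 hr


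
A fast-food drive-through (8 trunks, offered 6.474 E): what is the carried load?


B(8,6.474) = 0.148614 (Erlang-B)
Carried load = a(1 − B) = 6.474·(1 − 0.148614) = 6.474·0.851386 = 5.5119 E

Final: 5.5119 Erlangs


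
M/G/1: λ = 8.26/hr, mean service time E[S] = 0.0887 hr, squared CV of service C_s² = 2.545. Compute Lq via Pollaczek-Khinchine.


ρ = λ·E[S] = 8.26·0.0887 = 0.7327
Lq = ρ²(1+C_s²)/(2(1−ρ)) = 0.5368·(1+2.545)/(2·0.2673)
= 0.5368·3.5450/0.5347 = 3.55904

Final: 3.55904


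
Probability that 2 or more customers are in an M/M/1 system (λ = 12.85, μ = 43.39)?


ρ = 12.85/43.39 = 0.2962
P(N ≥ n) = ρ^n = 0.2962^2 = 0.087706

Final: 0.087706


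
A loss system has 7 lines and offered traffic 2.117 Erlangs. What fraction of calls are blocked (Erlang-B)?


B(c,a) = (a^c/c!) / Σ_{k=0}^{c} a^k/k!
a^7/7! = 0.037811
Σ terms (k=0..7): 1.00000 + 2.11700 + 2.24084 + 1.58129 + 0.83690 + 0.35434 + 0.12502 + 0.03781 = 8.293208
B = 0.037811/8.293208 = 0.004559

Final: 0.004559


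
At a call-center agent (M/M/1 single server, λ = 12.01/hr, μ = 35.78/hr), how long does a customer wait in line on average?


ρ = 12.01/35.78 = 0.3357
Wq = ρ/(μ−λ) = 0.3357/(35.78 − 12.01) = 0.3357/23.77 = 0.01412 hr

Final: 0.01412 hr


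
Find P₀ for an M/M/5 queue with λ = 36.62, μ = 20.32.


a = λ/μ = 36.62/20.32 = 1.8022; ρ = a/c = 0.3604
Σ_{k=0}^{4} a^k/k! (terms k=0..4) = 1.00000 + 1.80217 + 1.62390 + 0.97551 + 0.43951 = 5.84109
Tail: a^5/(5!(1−ρ)) = 19.00961/(120·0.6396) = 0.24769
P₀ = 1/(5.84109 + 0.24769) = 1/6.08877 = 0.164237

Final: 0.164237


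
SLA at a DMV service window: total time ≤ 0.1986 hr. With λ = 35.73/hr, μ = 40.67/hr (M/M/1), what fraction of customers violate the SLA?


W ~ Exponential(μ−λ) for M/M/1.
μ − λ = 40.67 − 35.73 = 4.9400
P(W > t) = e^{−(μ−λ)t} = e^{−0.9811} = 0.374904

Final: 0.374904


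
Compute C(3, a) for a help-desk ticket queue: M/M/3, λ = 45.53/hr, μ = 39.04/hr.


a = λ/μ = 1.1662; ρ = a/3 = 0.3887
P₀ = 0.304989 (from M/M/c formula)
C(c,a) = [a^c/(c!(1−ρ))]·P₀ = [1.58622/(6·0.6113)]·0.304989
= 0.43250·0.304989 = 0.131909

Final: 0.131909


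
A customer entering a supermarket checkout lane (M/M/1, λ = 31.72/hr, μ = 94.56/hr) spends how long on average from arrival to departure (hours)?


W = 1/(μ−λ) = 1/(94.56 − 31.72) = 1/62.84 = 0.01591 hr

Final: 0.01591 hr


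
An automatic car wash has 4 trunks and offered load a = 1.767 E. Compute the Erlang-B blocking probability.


B(c,a) = (a^c/c!) / Σ_{k=0}^{c} a^k/k!
a^4/4! = 0.406195
Σ terms (k=0..4): 1.00000 + 1.76700 + 1.56114 + 0.91951 + 0.40620 = 5.653854
B = 0.406195/5.653854 = 0.071844

Final: 0.071844


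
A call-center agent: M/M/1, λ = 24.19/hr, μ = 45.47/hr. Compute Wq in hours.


ρ = 24.19/45.47 = 0.5320
Wq = ρ/(μ−λ) = 0.5320/(45.47 − 24.19) = 0.5320/21.28 = 0.02500 hr

Final: 0.02500 hr


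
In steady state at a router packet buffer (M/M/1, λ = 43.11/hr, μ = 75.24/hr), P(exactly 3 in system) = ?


ρ = 43.11/75.24 = 0.5730
P_n = (1−ρ)·ρ^n = (1 − 0.5730)·0.5730^3 = 0.4270·0.188100 = 0.080325

Final: 0.080325


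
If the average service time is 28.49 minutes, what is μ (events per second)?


μ = 1/(service time) in consistent units.
1 second = 0.0166667 min, so μ = 0.0166667/28.49 = 0.0005850 per second

Final: 0.0005850 /sec


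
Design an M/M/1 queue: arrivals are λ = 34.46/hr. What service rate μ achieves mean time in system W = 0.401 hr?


W = 1/(μ−λ) ⇒ μ − λ = 1/W = 1/0.401 = 2.4938
μ = λ + 1/W = 34.46 + 2.4938 = 36.9538 per hr

Final: 36.9538 /hr


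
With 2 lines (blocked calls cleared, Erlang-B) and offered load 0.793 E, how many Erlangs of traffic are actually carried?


B(2,0.793) = 0.149198 (Erlang-B)
Carried load = a(1 − B) = 0.793·(1 − 0.149198) = 0.793·0.850802 = 0.6747 E

Final: 0.6747 Erlangs


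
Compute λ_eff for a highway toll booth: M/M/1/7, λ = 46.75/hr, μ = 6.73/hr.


ρ = 6.9465; P_K = (1−ρ)ρ^7/(1−ρ^8) = 0.856043
λ_eff = λ(1 − P_K) = 46.75·(1 − 0.856043) = 46.75·0.143957 = 6.7300 /hr

Final: 6.7300 /hr


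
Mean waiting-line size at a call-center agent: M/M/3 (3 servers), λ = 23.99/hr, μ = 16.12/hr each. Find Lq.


a = λ/μ = 1.4882; ρ = a/3 = 0.4961
P₀ = 0.213414
Lq = P₀·a^c·ρ / (c!·(1−ρ)²) = 0.213414·3.29606·0.4961/(6·0.25394)
= 0.22902

Final: 0.22902


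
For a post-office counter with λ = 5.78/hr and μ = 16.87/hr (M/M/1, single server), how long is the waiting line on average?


ρ = 5.78/16.87 = 0.3426
Lq = ρ²/(1−ρ) = 0.1174/0.6574 = 0.1786

Final: 0.1786


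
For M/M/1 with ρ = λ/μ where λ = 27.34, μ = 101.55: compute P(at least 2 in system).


ρ = 27.34/101.55 = 0.2692
P(N ≥ n) = ρ^n = 0.2692^2 = 0.072483

Final: 0.072483


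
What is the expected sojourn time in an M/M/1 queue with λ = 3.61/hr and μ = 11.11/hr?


W = 1/(μ−λ) = 1/(11.11 − 3.61) = 1/7.50 = 0.1333 hr

Final: 0.1333 hr


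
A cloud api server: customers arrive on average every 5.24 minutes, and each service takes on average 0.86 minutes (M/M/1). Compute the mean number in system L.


λ = 60/5.24 = 11.4504 /hr
μ = 60/0.86 = 69.7674 /hr
ρ = λ/μ = 11.4504/69.7674 = 0.1641
L = ρ/(1−ρ) = 0.1641/0.8359 = 0.1963

Final: 0.1963


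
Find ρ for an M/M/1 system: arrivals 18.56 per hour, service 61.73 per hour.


ρ = λ/μ = 18.56/61.73 = 0.3007

Final: 0.3007


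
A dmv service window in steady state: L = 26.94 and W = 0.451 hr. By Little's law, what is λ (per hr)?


λ = L/W = 26.94/0.451 = 59.7339 /hr

Final: 59.7339 /hr


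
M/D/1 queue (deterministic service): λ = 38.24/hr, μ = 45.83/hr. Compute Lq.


ρ = 38.24/45.83 = 0.8344
M/D/1: Lq = ρ²/(2(1−ρ)) = 0.6962/(2·0.1656) = 2.10191

Final: 2.10191
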